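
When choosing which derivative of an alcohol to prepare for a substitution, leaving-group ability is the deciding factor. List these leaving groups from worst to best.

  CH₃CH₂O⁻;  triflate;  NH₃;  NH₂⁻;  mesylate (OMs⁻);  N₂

NH₂⁻ < CH₃CH₂O⁻ < NH₃ < mesylate (OMs⁻) < triflate < N₂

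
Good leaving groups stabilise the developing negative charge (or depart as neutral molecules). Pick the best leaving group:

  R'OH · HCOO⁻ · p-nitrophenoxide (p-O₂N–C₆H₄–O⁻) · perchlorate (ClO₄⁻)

perchlorate (ClO₄⁻)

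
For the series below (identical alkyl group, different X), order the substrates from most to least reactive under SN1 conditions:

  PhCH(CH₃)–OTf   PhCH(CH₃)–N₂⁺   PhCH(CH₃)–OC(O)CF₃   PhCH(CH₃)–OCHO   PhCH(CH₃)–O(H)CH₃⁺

PhCH(CH₃)–N₂⁺ > PhCH(CH₃)–OTf > PhCH(CH₃)–O(H)CH₃⁺ > PhCH(CH₃)–OC(O)CF₃ > PhCH(CH₃)–OCHO

Identical carbon frameworks mean the comparison reduces to leaving-group quality.
The more stable X⁻ (or X) is on its own — i.e. the weaker a base it is — the better a leaving group it makes.
PhCH(CH₃)–N₂⁺ loses N₂: no meaningful conjugate acid; N₂ departs as an exceptionally stable neutral molecule
PhCH(CH₃)–OTf loses OTf⁻: pKₐ(CF₃SO₃H (triflic acid)) ≈ -14
PhCH(CH₃)–O(H)CH₃⁺ loses R'OH: pKₐ(R'OH₂⁺) ≈ -2.4
PhCH(CH₃)–OC(O)CF₃ loses CF₃COO⁻: pKₐ(CF₃COOH) ≈ 0.2
PhCH(CH₃)–OCHO loses HCOO⁻: pKₐ(HCOOH) ≈ 3.8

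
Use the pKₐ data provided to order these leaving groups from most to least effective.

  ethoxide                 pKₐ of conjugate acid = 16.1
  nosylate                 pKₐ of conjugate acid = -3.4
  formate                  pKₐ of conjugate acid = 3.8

nosylate > formate > ethoxide

Lower conjugate-acid pKₐ ⇒ weaker base ⇒ better leaving group.
Sorting by the given values: nosylate (-3.4), formate (3.8), ethoxide (16.1).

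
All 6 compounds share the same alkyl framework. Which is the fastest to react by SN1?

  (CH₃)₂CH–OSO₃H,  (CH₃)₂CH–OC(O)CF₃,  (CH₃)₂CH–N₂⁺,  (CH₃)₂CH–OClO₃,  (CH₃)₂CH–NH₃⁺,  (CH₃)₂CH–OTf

(CH₃)₂CH–N₂⁺

Same R in every case — rank the leaving groups.
Leaving-group ability tracks the stability of the departed species; conjugate-acid pKₐ is the usual yardstick (lower pKₐ → better LG).
(CH₃)₂CH–N₂⁺ loses N₂: no meaningful conjugate acid; N₂ departs as an exceptionally stable neutral molecule
(CH₃)₂CH–OTf loses OTf⁻: pKₐ(CF₃SO₃H (triflic acid)) ≈ -14
(CH₃)₂CH–OClO₃ loses ClO₄⁻: pKₐ(HClO₄) ≈ -10
(CH₃)₂CH–OSO₃H loses HSO₄⁻: pKₐ(H₂SO₄) ≈ -3
(CH₃)₂CH–OC(O)CF₃ loses CF₃COO⁻: pKₐ(CF₃COOH) ≈ 0.2
(CH₃)₂CH–NH₃⁺ loses NH₃: pKₐ(NH₄⁺) ≈ 9.2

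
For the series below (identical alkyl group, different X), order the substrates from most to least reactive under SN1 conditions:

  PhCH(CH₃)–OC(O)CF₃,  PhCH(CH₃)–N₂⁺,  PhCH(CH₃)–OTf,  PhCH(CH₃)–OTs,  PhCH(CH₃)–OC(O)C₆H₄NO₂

PhCH(CH₃)–N₂⁺ > PhCH(CH₃)–OTf > PhCH(CH₃)–OTs > PhCH(CH₃)–OC(O)CF₃ > PhCH(CH₃)–OC(O)C₆H₄NO₂

Identical carbon frameworks mean the comparison reduces to leaving-group quality.
A good leaving group is a weak base: the lower the pKₐ of its conjugate acid, the more readily it departs.
PhCH(CH₃)–N₂⁺ loses N₂: no meaningful conjugate acid; N₂ departs as an exceptionally stable neutral molecule
PhCH(CH₃)–OTf loses OTf⁻: pKₐ(CF₃SO₃H (triflic acid)) ≈ -14
PhCH(CH₃)–OTs loses OTs⁻: pKₐ(p-CH₃C₆H₄SO₃H (TsOH)) ≈ -2.8
PhCH(CH₃)–OC(O)CF₃ loses CF₃COO⁻: pKₐ(CF₃COOH) ≈ 0.2
PhCH(CH₃)–OC(O)C₆H₄NO₂ loses p-O₂N–C₆H₄–COO⁻: pKₐ(p-nitrobenzoic acid) ≈ 3.4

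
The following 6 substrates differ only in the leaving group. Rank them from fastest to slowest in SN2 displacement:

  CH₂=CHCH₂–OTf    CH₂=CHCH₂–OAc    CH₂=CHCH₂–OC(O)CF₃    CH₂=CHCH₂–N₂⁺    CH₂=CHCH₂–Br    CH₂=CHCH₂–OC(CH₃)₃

The skeletons are identical, so relative rate is governed entirely by leaving-group ability.
The more stable X⁻ (or X) is on its own — i.e. the weaker a base it is — the better a leaving group it makes.
CH₂=CHCH₂–N₂⁺ loses N₂: no meaningful conjugate acid; N₂ departs as an exceptionally stable neutral molecule
CH₂=CHCH₂–OTf loses OTf⁻: pKₐ(CF₃SO₃H (triflic acid)) ≈ -14
CH₂=CHCH₂–Br loses Br⁻: pKₐ(HBr) ≈ -9
CH₂=CHCH₂–OC(O)CF₃ loses CF₃COO⁻: pKₐ(CF₃COOH) ≈ 0.2
CH₂=CHCH₂–OAc loses AcO⁻: pKₐ(CH₃COOH) ≈ 4.8
CH₂=CHCH₂–OC(CH₃)₃ loses (CH₃)₃CO⁻: pKₐ(t-BuOH) ≈ 18

CH₂=CHCH₂–N₂⁺ > CH₂=CHCH₂–OTf > CH₂=CHCH₂–Br > CH₂=CHCH₂–OC(O)CF₃ > CH₂=CHCH₂–OAc > CH₂=CHCH₂–OC(CH₃)₃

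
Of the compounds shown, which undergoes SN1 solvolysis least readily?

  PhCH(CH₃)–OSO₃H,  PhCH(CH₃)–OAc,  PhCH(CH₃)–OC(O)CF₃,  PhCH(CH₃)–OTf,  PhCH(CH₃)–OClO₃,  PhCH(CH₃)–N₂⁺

Same R in every case — rank the leaving groups.
Rank by basicity of the departing species: weakest base leaves most easily.
PhCH(CH₃)–N₂⁺ loses N₂: no meaningful conjugate acid; N₂ departs as an exceptionally stable neutral molecule
PhCH(CH₃)–OTf loses OTf⁻: pKₐ(CF₃SO₃H (triflic acid)) ≈ -14
PhCH(CH₃)–OClO₃ loses ClO₄⁻: pKₐ(HClO₄) ≈ -10
PhCH(CH₃)–OSO₃H loses HSO₄⁻: pKₐ(H₂SO₄) ≈ -3
PhCH(CH₃)–OC(O)CF₃ loses CF₃COO⁻: pKₐ(CF₃COOH) ≈ 0.2
PhCH(CH₃)–OAc loses AcO⁻: pKₐ(CH₃COOH) ≈ 4.8

PhCH(CH₃)–OAc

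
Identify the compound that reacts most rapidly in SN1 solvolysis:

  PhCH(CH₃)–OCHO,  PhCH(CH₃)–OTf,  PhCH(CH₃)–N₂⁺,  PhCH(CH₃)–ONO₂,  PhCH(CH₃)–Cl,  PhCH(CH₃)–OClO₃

PhCH(CH₃)–N₂⁺

Identical carbon frameworks mean the comparison reduces to leaving-group quality.
The more stable X⁻ (or X) is on its own — i.e. the weaker a base it is — the better a leaving group it makes.
PhCH(CH₃)–N₂⁺ loses N₂: no meaningful conjugate acid; N₂ departs as an exceptionally stable neutral molecule
PhCH(CH₃)–OTf loses OTf⁻: pKₐ(CF₃SO₃H (triflic acid)) ≈ -14
PhCH(CH₃)–OClO₃ loses ClO₄⁻: pKₐ(HClO₄) ≈ -10
PhCH(CH₃)–Cl loses Cl⁻: pKₐ(HCl) ≈ -7
PhCH(CH₃)–ONO₂ loses NO₃⁻: pKₐ(HNO₃) ≈ -1.3
PhCH(CH₃)–OCHO loses HCOO⁻: pKₐ(HCOOH) ≈ 3.8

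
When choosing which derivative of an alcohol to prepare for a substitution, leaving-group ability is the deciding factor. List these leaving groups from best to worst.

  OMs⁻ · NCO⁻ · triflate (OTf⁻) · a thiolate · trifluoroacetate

A good leaving group is a weak base: the lower the pKₐ of its conjugate acid, the more readily it departs.
triflate (OTf⁻): pKₐ(CF₃SO₃H (triflic acid)) ≈ -14 — charge spread over three oxygens and a CF₃ group; the premier leaving group in synthesis
OMs⁻: pKₐ(CH₃SO₃H (MsOH)) ≈ -1.9 — resonance-delocalised alkanesulfonate
trifluoroacetate: pKₐ(CF₃COOH) ≈ 0.2
NCO⁻: pKₐ(HOCN) ≈ 3.5 — resonance between N and O
a thiolate: pKₐ(RSH (a thiol)) ≈ 10.5

triflate (OTf⁻) > OMs⁻ > trifluoroacetate > NCO⁻ > a thiolate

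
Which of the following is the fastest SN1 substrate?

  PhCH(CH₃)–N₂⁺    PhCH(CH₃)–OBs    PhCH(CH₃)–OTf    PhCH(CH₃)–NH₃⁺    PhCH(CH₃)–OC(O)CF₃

Identical carbon frameworks mean the comparison reduces to leaving-group quality.
The more stable X⁻ (or X) is on its own — i.e. the weaker a base it is — the better a leaving group it makes.
PhCH(CH₃)–N₂⁺ loses N₂: no meaningful conjugate acid; N₂ departs as an exceptionally stable neutral molecule
PhCH(CH₃)–OTf loses OTf⁻: pKₐ(CF₃SO₃H (triflic acid)) ≈ -14
PhCH(CH₃)–OBs loses OBs⁻: pKₐ(p-BrC₆H₄SO₃H) ≈ -2.8
PhCH(CH₃)–OC(O)CF₃ loses CF₃COO⁻: pKₐ(CF₃COOH) ≈ 0.2
PhCH(CH₃)–NH₃⁺ loses NH₃: pKₐ(NH₄⁺) ≈ 9.2

PhCH(CH₃)–N₂⁺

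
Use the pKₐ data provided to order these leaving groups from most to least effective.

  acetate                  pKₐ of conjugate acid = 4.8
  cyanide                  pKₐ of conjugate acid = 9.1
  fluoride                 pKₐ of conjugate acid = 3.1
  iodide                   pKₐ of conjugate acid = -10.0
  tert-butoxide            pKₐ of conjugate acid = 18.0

Lower conjugate-acid pKₐ ⇒ weaker base ⇒ better leaving group.
Sorting by the given values: iodide (-10.0), fluoride (3.1), acetate (4.8), cyanide (9.1), tert-butoxide (18.0).

iodide > fluoride > acetate > cyanide > tert-butoxide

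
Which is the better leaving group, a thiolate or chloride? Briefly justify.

chloride is the better leaving group.
pKₐ(HCl) ≈ -7 versus pKₐ(RSH (a thiol)) ≈ 10.5: chloride is the much weaker base.
Moderately weak base.

chloride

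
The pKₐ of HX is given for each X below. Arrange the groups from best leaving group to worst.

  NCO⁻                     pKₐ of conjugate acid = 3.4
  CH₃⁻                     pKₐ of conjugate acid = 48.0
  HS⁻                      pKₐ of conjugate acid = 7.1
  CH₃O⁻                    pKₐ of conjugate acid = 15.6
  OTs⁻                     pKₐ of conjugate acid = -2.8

Lower conjugate-acid pKₐ ⇒ weaker base ⇒ better leaving group.
Sorting by the given values: OTs⁻ (-2.8), NCO⁻ (3.4), HS⁻ (7.1), CH₃O⁻ (15.6), CH₃⁻ (48.0).

OTs⁻ > NCO⁻ > HS⁻ > CH₃O⁻ > CH₃⁻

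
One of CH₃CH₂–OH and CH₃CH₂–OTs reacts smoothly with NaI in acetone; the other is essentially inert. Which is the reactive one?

From CH₃CH₂–OH the departing group would be OH⁻ (pKₐ(H₂O) ≈ 15.7). Strong base; essentially never leaves without prior activation.
From CH₃CH₂–OTs the leaving group is OTs⁻ (pKₐ(p-CH₃C₆H₄SO₃H (TsOH)) ≈ -2.8). Resonance-delocalised arenesulfonate.
(In practice CH₃CH₂–OTs is made from CH₃CH₂–OH by treatment with TsCl / pyridine, converting the hydroxyl into a tosylate.)

CH₃CH₂–OTs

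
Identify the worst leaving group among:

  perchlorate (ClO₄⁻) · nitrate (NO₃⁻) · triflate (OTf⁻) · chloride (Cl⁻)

The more stable X⁻ (or X) is on its own — i.e. the weaker a base it is — the better a leaving group it makes.
triflate (OTf⁻): pKₐ(CF₃SO₃H (triflic acid)) ≈ -14
perchlorate (ClO₄⁻): pKₐ(HClO₄) ≈ -10
chloride (Cl⁻): pKₐ(HCl) ≈ -7
nitrate (NO₃⁻): pKₐ(HNO₃) ≈ -1.3

nitrate (NO₃⁻)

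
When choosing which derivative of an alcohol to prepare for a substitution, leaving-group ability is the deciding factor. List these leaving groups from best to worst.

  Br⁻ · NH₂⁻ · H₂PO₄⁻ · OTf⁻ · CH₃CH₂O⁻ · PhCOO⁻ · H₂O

OTf⁻: pKₐ(CF₃SO₃H (triflic acid)) ≈ -14 — charge spread over three oxygens and a CF₃ group; the premier leaving group in synthesis
Br⁻: pKₐ(HBr) ≈ -9
H₂O: pKₐ(H₃O⁺) ≈ -1.7
H₂PO₄⁻: pKₐ(H₃PO₄) ≈ 2.1 — moderate base; biological leaving group after further activation
PhCOO⁻: pKₐ(C₆H₅COOH) ≈ 4.2
CH₃CH₂O⁻: pKₐ(CH₃CH₂OH) ≈ 16 — strong base; alkoxides do not leave unassisted
NH₂⁻: pKₐ(NH₃) ≈ 38

OTf⁻ > Br⁻ > H₂O > H₂PO₄⁻ > PhCOO⁻ > CH₃CH₂O⁻ > NH₂⁻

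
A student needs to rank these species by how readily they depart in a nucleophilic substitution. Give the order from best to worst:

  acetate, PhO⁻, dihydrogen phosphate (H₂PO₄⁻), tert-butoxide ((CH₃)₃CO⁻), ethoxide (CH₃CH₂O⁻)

A good leaving group is a weak base: the lower the pKₐ of its conjugate acid, the more readily it departs.
dihydrogen phosphate (H₂PO₄⁻): pKₐ(H₃PO₄) ≈ 2.1
acetate: pKₐ(CH₃COOH) ≈ 4.8
PhO⁻: pKₐ(C₆H₅OH (phenol)) ≈ 10
ethoxide (CH₃CH₂O⁻): pKₐ(CH₃CH₂OH) ≈ 16
tert-butoxide ((CH₃)₃CO⁻): pKₐ(t-BuOH) ≈ 18

dihydrogen phosphate (H₂PO₄⁻) > acetate > PhO⁻ > ethoxide (CH₃CH₂O⁻) > tert-butoxide ((CH₃)₃CO⁻)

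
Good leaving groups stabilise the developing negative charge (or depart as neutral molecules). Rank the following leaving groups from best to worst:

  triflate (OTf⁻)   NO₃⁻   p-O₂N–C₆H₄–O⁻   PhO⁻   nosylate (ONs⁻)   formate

Leaving-group ability tracks the stability of the departed species; conjugate-acid pKₐ is the usual yardstick (lower pKₐ → better LG).
triflate (OTf⁻): pKₐ(CF₃SO₃H (triflic acid)) ≈ -14
nosylate (ONs⁻): pKₐ(p-O₂NC₆H₄SO₃H) ≈ -3.5
NO₃⁻: pKₐ(HNO₃) ≈ -1.3
formate: pKₐ(HCOOH) ≈ 3.8
p-O₂N–C₆H₄–O⁻: pKₐ(p-nitrophenol) ≈ 7.2
PhO⁻: pKₐ(C₆H₅OH (phenol)) ≈ 10

triflate (OTf⁻) > nosylate (ONs⁻) > NO₃⁻ > formate > p-O₂N–C₆H₄–O⁻ > PhO⁻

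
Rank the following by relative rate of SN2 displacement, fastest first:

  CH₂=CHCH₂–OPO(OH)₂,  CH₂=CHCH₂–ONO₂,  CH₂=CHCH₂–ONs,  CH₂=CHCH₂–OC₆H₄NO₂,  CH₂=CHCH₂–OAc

Identical carbon frameworks mean the comparison reduces to leaving-group quality.
The more stable X⁻ (or X) is on its own — i.e. the weaker a base it is — the better a leaving group it makes.
CH₂=CHCH₂–ONs loses ONs⁻: pKₐ(p-O₂NC₆H₄SO₃H) ≈ -3.5
CH₂=CHCH₂–ONO₂ loses NO₃⁻: pKₐ(HNO₃) ≈ -1.3
CH₂=CHCH₂–OPO(OH)₂ loses H₂PO₄⁻: pKₐ(H₃PO₄) ≈ 2.1
CH₂=CHCH₂–OAc loses AcO⁻: pKₐ(CH₃COOH) ≈ 4.8
CH₂=CHCH₂–OC₆H₄NO₂ loses p-O₂N–C₆H₄–O⁻: pKₐ(p-nitrophenol) ≈ 7.2

CH₂=CHCH₂–ONs > CH₂=CHCH₂–ONO₂ > CH₂=CHCH₂–OPO(OH)₂ > CH₂=CHCH₂–OAc > CH₂=CHCH₂–OC₆H₄NO₂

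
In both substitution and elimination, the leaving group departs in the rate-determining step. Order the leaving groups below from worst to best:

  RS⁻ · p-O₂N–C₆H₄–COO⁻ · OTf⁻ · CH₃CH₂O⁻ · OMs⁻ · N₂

CH₃CH₂O⁻ < RS⁻ < p-O₂N–C₆H₄–COO⁻ < OMs⁻ < OTf⁻ < N₂

N₂: no meaningful conjugate acid; N₂ departs as an exceptionally stable neutral molecule
OTf⁻: pKₐ(CF₃SO₃H (triflic acid)) ≈ -14 — charge spread over three oxygens and a CF₃ group; the premier leaving group in synthesis
OMs⁻: pKₐ(CH₃SO₃H (MsOH)) ≈ -1.9 — resonance-delocalised alkanesulfonate
p-O₂N–C₆H₄–COO⁻: pKₐ(p-nitrobenzoic acid) ≈ 3.4
RS⁻: pKₐ(RSH (a thiol)) ≈ 10.5
CH₃CH₂O⁻: pKₐ(CH₃CH₂OH) ≈ 16 — strong base; alkoxides do not leave unassisted
The question asks for worst first, so the sequence is read in increasing leaving-group ability.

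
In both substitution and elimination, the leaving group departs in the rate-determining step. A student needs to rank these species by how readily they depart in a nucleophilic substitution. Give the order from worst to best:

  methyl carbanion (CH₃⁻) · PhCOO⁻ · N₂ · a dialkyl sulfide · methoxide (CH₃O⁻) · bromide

methyl carbanion (CH₃⁻) < methoxide (CH₃O⁻) < PhCOO⁻ < a dialkyl sulfide < bromide < N₂

The more stable X⁻ (or X) is on its own — i.e. the weaker a base it is — the better a leaving group it makes.
N₂: no meaningful conjugate acid; N₂ departs as an exceptionally stable neutral molecule
bromide: pKₐ(HBr) ≈ -9 — weak base; good leaving group
a dialkyl sulfide: pKₐ(R'₂SH⁺) ≈ -7 — neutral; leaves from a sulfonium salt (R–SR'₂⁺)
PhCOO⁻: pKₐ(C₆H₅COOH) ≈ 4.2 — aryl carboxylate
methoxide (CH₃O⁻): pKₐ(CH₃OH) ≈ 15.5 — strong base; alkoxides do not leave unassisted
methyl carbanion (CH₃⁻): pKₐ(CH₄) ≈ 48 — unstabilised carbanion; the worst conceivable leaving group
The question asks for worst first, so the sequence is read in increasing leaving-group ability.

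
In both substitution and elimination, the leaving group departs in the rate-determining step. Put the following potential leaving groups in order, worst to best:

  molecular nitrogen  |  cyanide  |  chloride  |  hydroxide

hydroxide < cyanide < chloride < molecular nitrogen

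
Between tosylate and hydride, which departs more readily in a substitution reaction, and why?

tosylate is the better leaving group.
pKₐ(p-CH₃C₆H₄SO₃H (TsOH)) ≈ -2.8 versus pKₐ(H₂) ≈ 36: tosylate is the much weaker base.
Resonance-delocalised arenesulfonate.

tosylate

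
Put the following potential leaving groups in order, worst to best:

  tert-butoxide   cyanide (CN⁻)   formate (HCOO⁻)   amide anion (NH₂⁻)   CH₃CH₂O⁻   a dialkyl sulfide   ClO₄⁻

amide anion (NH₂⁻) < tert-butoxide < CH₃CH₂O⁻ < cyanide (CN⁻) < formate (HCOO⁻) < a dialkyl sulfide < ClO₄⁻

Rank by basicity of the departing species: weakest base leaves most easily.
ClO₄⁻: pKₐ(HClO₄) ≈ -10 — extremely weak base; rarely used for safety reasons
a dialkyl sulfide: pKₐ(R'₂SH⁺) ≈ -7 — neutral; leaves from a sulfonium salt (R–SR'₂⁺)
formate (HCOO⁻): pKₐ(HCOOH) ≈ 3.8 — resonance-stabilised carboxylate
cyanide (CN⁻): pKₐ(HCN) ≈ 9.2
CH₃CH₂O⁻: pKₐ(CH₃CH₂OH) ≈ 16
tert-butoxide: pKₐ(t-BuOH) ≈ 18 — bulky, strongly basic alkoxide
amide anion (NH₂⁻): pKₐ(NH₃) ≈ 38 — extremely strong base; never a leaving group
Reversing gives the worst-to-best order requested.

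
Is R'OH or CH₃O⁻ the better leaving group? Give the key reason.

R'OH is the better leaving group.
pKₐ(R'OH₂⁺) ≈ -2.4 versus pKₐ(CH₃OH) ≈ 15.5: R'OH is the much weaker base.
Neutral; leaves from a protonated ether (an oxonium ion, R–O(H)R'⁺).

R'OH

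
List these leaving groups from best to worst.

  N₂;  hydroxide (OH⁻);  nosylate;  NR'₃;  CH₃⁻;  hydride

N₂ > nosylate > NR'₃ > hydroxide (OH⁻) > hydride > CH₃⁻

Leaving-group ability tracks the stability of the departed species; conjugate-acid pKₐ is the usual yardstick (lower pKₐ → better LG).
N₂: no meaningful conjugate acid; N₂ departs as an exceptionally stable neutral molecule
nosylate: pKₐ(p-O₂NC₆H₄SO₃H) ≈ -3.5
NR'₃: pKₐ(R'₃NH⁺) ≈ 10.7
hydroxide (OH⁻): pKₐ(H₂O) ≈ 15.7
hydride: pKₐ(H₂) ≈ 36
CH₃⁻: pKₐ(CH₄) ≈ 48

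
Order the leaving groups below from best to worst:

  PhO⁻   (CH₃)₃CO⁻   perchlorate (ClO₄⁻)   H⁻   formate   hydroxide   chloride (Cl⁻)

Leaving-group ability tracks the stability of the departed species; conjugate-acid pKₐ is the usual yardstick (lower pKₐ → better LG).
perchlorate (ClO₄⁻): pKₐ(HClO₄) ≈ -10 — extremely weak base; rarely used for safety reasons
chloride (Cl⁻): pKₐ(HCl) ≈ -7 — moderately weak base
formate: pKₐ(HCOOH) ≈ 3.8
PhO⁻: pKₐ(C₆H₅OH (phenol)) ≈ 10 — resonance into the ring helps, but still a poor LG
hydroxide: pKₐ(H₂O) ≈ 15.7
(CH₃)₃CO⁻: pKₐ(t-BuOH) ≈ 18 — bulky, strongly basic alkoxide
H⁻: pKₐ(H₂) ≈ 36

perchlorate (ClO₄⁻) > chloride (Cl⁻) > formate > PhO⁻ > hydroxide > (CH₃)₃CO⁻ > H⁻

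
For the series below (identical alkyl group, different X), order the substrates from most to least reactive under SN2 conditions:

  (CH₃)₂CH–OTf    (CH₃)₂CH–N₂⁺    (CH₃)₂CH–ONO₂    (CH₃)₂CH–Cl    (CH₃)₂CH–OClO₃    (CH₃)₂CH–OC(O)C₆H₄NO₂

Identical carbon frameworks mean the comparison reduces to leaving-group quality.
A good leaving group is a weak base: the lower the pKₐ of its conjugate acid, the more readily it departs.
(CH₃)₂CH–N₂⁺ loses N₂: no meaningful conjugate acid; N₂ departs as an exceptionally stable neutral molecule
(CH₃)₂CH–OTf loses OTf⁻: pKₐ(CF₃SO₃H (triflic acid)) ≈ -14
(CH₃)₂CH–OClO₃ loses ClO₄⁻: pKₐ(HClO₄) ≈ -10
(CH₃)₂CH–Cl loses Cl⁻: pKₐ(HCl) ≈ -7
(CH₃)₂CH–ONO₂ loses NO₃⁻: pKₐ(HNO₃) ≈ -1.3
(CH₃)₂CH–OC(O)C₆H₄NO₂ loses p-O₂N–C₆H₄–COO⁻: pKₐ(p-nitrobenzoic acid) ≈ 3.4

(CH₃)₂CH–N₂⁺ > (CH₃)₂CH–OTf > (CH₃)₂CH–OClO₃ > (CH₃)₂CH–Cl > (CH₃)₂CH–ONO₂ > (CH₃)₂CH–OC(O)C₆H₄NO₂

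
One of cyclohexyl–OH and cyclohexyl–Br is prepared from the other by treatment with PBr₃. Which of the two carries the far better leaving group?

From cyclohexyl–OH the departing group would be OH⁻ (pKₐ(H₂O) ≈ 15.7). Strong base; essentially never leaves without prior activation.
From cyclohexyl–Br the leaving group is Br⁻ (pKₐ(HBr) ≈ -9). Weak base; good leaving group.
Treatment with PBr₃ works by replacing the hydroxyl with bromide, making cyclohexyl–Br enormously more reactive.

cyclohexyl–Br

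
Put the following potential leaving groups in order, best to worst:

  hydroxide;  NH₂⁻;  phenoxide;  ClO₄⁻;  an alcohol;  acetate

ClO₄⁻ > an alcohol > acetate > phenoxide > hydroxide > NH₂⁻

Rank by basicity of the departing species: weakest base leaves most easily.
ClO₄⁻: pKₐ(HClO₄) ≈ -10
an alcohol: pKₐ(R'OH₂⁺) ≈ -2.4 — neutral; leaves from a protonated ether (an oxonium ion, R–O(H)R'⁺)
acetate: pKₐ(CH₃COOH) ≈ 4.8
phenoxide: pKₐ(C₆H₅OH (phenol)) ≈ 10
hydroxide: pKₐ(H₂O) ≈ 15.7 — strong base; essentially never leaves without prior activation
NH₂⁻: pKₐ(NH₃) ≈ 38 — extremely strong base; never a leaving group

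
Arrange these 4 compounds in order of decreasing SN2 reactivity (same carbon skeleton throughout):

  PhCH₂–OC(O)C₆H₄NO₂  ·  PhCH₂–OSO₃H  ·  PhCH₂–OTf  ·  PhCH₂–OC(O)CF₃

PhCH₂–OTf > PhCH₂–OSO₃H > PhCH₂–OC(O)CF₃ > PhCH₂–OC(O)C₆H₄NO₂

With the same alkyl group throughout, only the leaving group differentiates the rates.
A good leaving group is a weak base: the lower the pKₐ of its conjugate acid, the more readily it departs.
PhCH₂–OTf loses OTf⁻: pKₐ(CF₃SO₃H (triflic acid)) ≈ -14
PhCH₂–OSO₃H loses HSO₄⁻: pKₐ(H₂SO₄) ≈ -3
PhCH₂–OC(O)CF₃ loses CF₃COO⁻: pKₐ(CF₃COOH) ≈ 0.2
PhCH₂–OC(O)C₆H₄NO₂ loses p-O₂N–C₆H₄–COO⁻: pKₐ(p-nitrobenzoic acid) ≈ 3.4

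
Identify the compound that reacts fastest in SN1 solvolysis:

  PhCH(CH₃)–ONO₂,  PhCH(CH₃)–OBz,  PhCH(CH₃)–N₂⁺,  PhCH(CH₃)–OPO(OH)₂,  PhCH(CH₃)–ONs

PhCH(CH₃)–N₂⁺

Same R in every case — rank the leaving groups.
The more stable X⁻ (or X) is on its own — i.e. the weaker a base it is — the better a leaving group it makes.
PhCH(CH₃)–N₂⁺ loses N₂: no meaningful conjugate acid; N₂ departs as an exceptionally stable neutral molecule
PhCH(CH₃)–ONs loses ONs⁻: pKₐ(p-O₂NC₆H₄SO₃H) ≈ -3.5
PhCH(CH₃)–ONO₂ loses NO₃⁻: pKₐ(HNO₃) ≈ -1.3
PhCH(CH₃)–OPO(OH)₂ loses H₂PO₄⁻: pKₐ(H₃PO₄) ≈ 2.1
PhCH(CH₃)–OBz loses PhCOO⁻: pKₐ(C₆H₅COOH) ≈ 4.2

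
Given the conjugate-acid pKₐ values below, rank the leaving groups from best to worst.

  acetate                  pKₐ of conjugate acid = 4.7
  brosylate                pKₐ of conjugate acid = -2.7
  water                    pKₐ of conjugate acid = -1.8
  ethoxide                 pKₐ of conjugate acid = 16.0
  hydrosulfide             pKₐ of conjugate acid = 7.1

brosylate > water > acetate > hydrosulfide > ethoxide

Lower conjugate-acid pKₐ ⇒ weaker base ⇒ better leaving group.
Sorting by the given values: brosylate (-2.7), water (-1.8), acetate (4.7), hydrosulfide (7.1), ethoxide (16.0).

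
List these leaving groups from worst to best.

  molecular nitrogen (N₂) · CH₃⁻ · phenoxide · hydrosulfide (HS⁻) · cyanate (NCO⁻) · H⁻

CH₃⁻ < H⁻ < phenoxide < hydrosulfide (HS⁻) < cyanate (NCO⁻) < molecular nitrogen (N₂)

Rank by basicity of the departing species: weakest base leaves most easily.
molecular nitrogen (N₂): no meaningful conjugate acid; N₂ departs as an exceptionally stable neutral molecule
cyanate (NCO⁻): pKₐ(HOCN) ≈ 3.5
hydrosulfide (HS⁻): pKₐ(H₂S) ≈ 7
phenoxide: pKₐ(C₆H₅OH (phenol)) ≈ 10 — resonance into the ring helps, but still a poor LG
H⁻: pKₐ(H₂) ≈ 36 — extremely strong base; leaves only in special hydride-transfer contexts
CH₃⁻: pKₐ(CH₄) ≈ 48 — unstabilised carbanion; the worst conceivable leaving group
Listed from poorest to best leaving group as asked.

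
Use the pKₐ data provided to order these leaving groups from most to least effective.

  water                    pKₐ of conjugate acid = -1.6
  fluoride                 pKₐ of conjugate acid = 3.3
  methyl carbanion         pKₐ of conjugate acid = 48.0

Lower conjugate-acid pKₐ ⇒ weaker base ⇒ better leaving group.
Sorting by the given values: water (-1.6), fluoride (3.3), methyl carbanion (48.0).

water > fluoride > methyl carbanion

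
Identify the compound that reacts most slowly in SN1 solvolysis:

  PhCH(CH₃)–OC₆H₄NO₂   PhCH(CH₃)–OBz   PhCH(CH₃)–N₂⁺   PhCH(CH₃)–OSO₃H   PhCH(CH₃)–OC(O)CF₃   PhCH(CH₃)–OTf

Same R in every case — rank the leaving groups.
The more stable X⁻ (or X) is on its own — i.e. the weaker a base it is — the better a leaving group it makes.
PhCH(CH₃)–N₂⁺ loses N₂: no meaningful conjugate acid; N₂ departs as an exceptionally stable neutral molecule
PhCH(CH₃)–OTf loses OTf⁻: pKₐ(CF₃SO₃H (triflic acid)) ≈ -14
PhCH(CH₃)–OSO₃H loses HSO₄⁻: pKₐ(H₂SO₄) ≈ -3
PhCH(CH₃)–OC(O)CF₃ loses CF₃COO⁻: pKₐ(CF₃COOH) ≈ 0.2
PhCH(CH₃)–OBz loses PhCOO⁻: pKₐ(C₆H₅COOH) ≈ 4.2
PhCH(CH₃)–OC₆H₄NO₂ loses p-O₂N–C₆H₄–O⁻: pKₐ(p-nitrophenol) ≈ 7.2

PhCH(CH₃)–OC₆H₄NO₂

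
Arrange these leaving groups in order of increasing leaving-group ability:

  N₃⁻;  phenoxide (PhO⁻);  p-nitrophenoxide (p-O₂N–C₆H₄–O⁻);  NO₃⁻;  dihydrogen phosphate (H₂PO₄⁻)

Leaving-group ability tracks the stability of the departed species; conjugate-acid pKₐ is the usual yardstick (lower pKₐ → better LG).
NO₃⁻: pKₐ(HNO₃) ≈ -1.3 — resonance-delocalised over three oxygens
dihydrogen phosphate (H₂PO₄⁻): pKₐ(H₃PO₄) ≈ 2.1 — moderate base; biological leaving group after further activation
N₃⁻: pKₐ(HN₃) ≈ 4.7 — linear, resonance-stabilised
p-nitrophenoxide (p-O₂N–C₆H₄–O⁻): pKₐ(p-nitrophenol) ≈ 7.2 — nitro group delocalises the charge; the classic chromogenic LG
phenoxide (PhO⁻): pKₐ(C₆H₅OH (phenol)) ≈ 10 — resonance into the ring helps, but still a poor LG
The question asks for worst first, so the sequence is read in increasing leaving-group ability.

phenoxide (PhO⁻) < p-nitrophenoxide (p-O₂N–C₆H₄–O⁻) < N₃⁻ < dihydrogen phosphate (H₂PO₄⁻) < NO₃⁻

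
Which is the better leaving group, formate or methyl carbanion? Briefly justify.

formate is the better leaving group.
pKₐ(HCOOH) ≈ 3.8 versus pKₐ(CH₄) ≈ 48: formate is the much weaker base.
Resonance-stabilised carboxylate.

formate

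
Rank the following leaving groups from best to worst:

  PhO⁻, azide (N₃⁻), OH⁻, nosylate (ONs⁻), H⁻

nosylate (ONs⁻): pKₐ(p-O₂NC₆H₄SO₃H) ≈ -3.5
azide (N₃⁻): pKₐ(HN₃) ≈ 4.7
PhO⁻: pKₐ(C₆H₅OH (phenol)) ≈ 10
OH⁻: pKₐ(H₂O) ≈ 15.7
H⁻: pKₐ(H₂) ≈ 36

nosylate (ONs⁻) > azide (N₃⁻) > PhO⁻ > OH⁻ > H⁻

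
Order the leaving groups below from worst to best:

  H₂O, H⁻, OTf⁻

H⁻ < H₂O < OTf⁻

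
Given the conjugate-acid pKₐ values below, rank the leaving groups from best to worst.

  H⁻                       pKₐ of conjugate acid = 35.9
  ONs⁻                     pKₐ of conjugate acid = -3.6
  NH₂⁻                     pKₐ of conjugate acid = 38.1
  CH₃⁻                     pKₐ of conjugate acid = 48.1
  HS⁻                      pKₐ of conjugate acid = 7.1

ONs⁻ > HS⁻ > H⁻ > NH₂⁻ > CH₃⁻

Lower conjugate-acid pKₐ ⇒ weaker base ⇒ better leaving group.
Sorting by the given values: ONs⁻ (-3.6), HS⁻ (7.1), H⁻ (35.9), NH₂⁻ (38.1), CH₃⁻ (48.1).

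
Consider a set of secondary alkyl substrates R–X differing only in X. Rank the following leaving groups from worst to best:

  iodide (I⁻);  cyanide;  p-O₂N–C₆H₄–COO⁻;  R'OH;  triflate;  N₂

Leaving-group ability tracks the stability of the departed species; conjugate-acid pKₐ is the usual yardstick (lower pKₐ → better LG).
N₂: no meaningful conjugate acid; N₂ departs as an exceptionally stable neutral molecule
triflate: pKₐ(CF₃SO₃H (triflic acid)) ≈ -14 — charge spread over three oxygens and a CF₃ group; the premier leaving group in synthesis
iodide (I⁻): pKₐ(HI) ≈ -10 — large, highly polarisable; very weak base
R'OH: pKₐ(R'OH₂⁺) ≈ -2.4 — neutral; leaves from a protonated ether (an oxonium ion, R–O(H)R'⁺)
p-O₂N–C₆H₄–COO⁻: pKₐ(p-nitrobenzoic acid) ≈ 3.4
cyanide: pKₐ(HCN) ≈ 9.2 — sp carbon stabilises the charge somewhat, but still a poor LG
The question asks for worst first, so the sequence is read in increasing leaving-group ability.

cyanide < p-O₂N–C₆H₄–COO⁻ < R'OH < iodide (I⁻) < triflate < N₂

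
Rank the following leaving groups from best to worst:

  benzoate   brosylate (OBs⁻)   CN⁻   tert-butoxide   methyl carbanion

brosylate (OBs⁻) > benzoate > CN⁻ > tert-butoxide > methyl carbanion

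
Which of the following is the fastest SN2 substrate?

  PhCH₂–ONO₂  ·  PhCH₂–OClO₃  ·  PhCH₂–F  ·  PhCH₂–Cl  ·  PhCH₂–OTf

With the same alkyl group throughout, only the leaving group differentiates the rates.
The more stable X⁻ (or X) is on its own — i.e. the weaker a base it is — the better a leaving group it makes.
PhCH₂–OTf loses OTf⁻: pKₐ(CF₃SO₃H (triflic acid)) ≈ -14
PhCH₂–OClO₃ loses ClO₄⁻: pKₐ(HClO₄) ≈ -10
PhCH₂–Cl loses Cl⁻: pKₐ(HCl) ≈ -7
PhCH₂–ONO₂ loses NO₃⁻: pKₐ(HNO₃) ≈ -1.3
PhCH₂–F loses F⁻: pKₐ(HF) ≈ 3.2

PhCH₂–OTf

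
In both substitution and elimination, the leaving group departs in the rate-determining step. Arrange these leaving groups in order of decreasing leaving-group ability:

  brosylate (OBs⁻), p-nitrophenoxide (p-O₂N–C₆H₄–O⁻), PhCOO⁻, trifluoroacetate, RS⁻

brosylate (OBs⁻) > trifluoroacetate > PhCOO⁻ > p-nitrophenoxide (p-O₂N–C₆H₄–O⁻) > RS⁻

A good leaving group is a weak base: the lower the pKₐ of its conjugate acid, the more readily it departs.
brosylate (OBs⁻): pKₐ(p-BrC₆H₄SO₃H) ≈ -2.8 — arenesulfonate with a p-bromo substituent
trifluoroacetate: pKₐ(CF₃COOH) ≈ 0.2 — strongly electron-withdrawing CF₃ stabilises the carboxylate
PhCOO⁻: pKₐ(C₆H₅COOH) ≈ 4.2 — aryl carboxylate
p-nitrophenoxide (p-O₂N–C₆H₄–O⁻): pKₐ(p-nitrophenol) ≈ 7.2
RS⁻: pKₐ(RSH (a thiol)) ≈ 10.5 — moderately basic; rarely leaves without activation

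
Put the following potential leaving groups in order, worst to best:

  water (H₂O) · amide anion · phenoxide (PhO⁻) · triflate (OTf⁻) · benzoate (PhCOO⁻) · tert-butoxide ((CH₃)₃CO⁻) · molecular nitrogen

amide anion < tert-butoxide ((CH₃)₃CO⁻) < phenoxide (PhO⁻) < benzoate (PhCOO⁻) < water (H₂O) < triflate (OTf⁻) < molecular nitrogen

molecular nitrogen: no meaningful conjugate acid; N₂ departs as an exceptionally stable neutral molecule
triflate (OTf⁻): pKₐ(CF₃SO₃H (triflic acid)) ≈ -14
water (H₂O): pKₐ(H₃O⁺) ≈ -1.7
benzoate (PhCOO⁻): pKₐ(C₆H₅COOH) ≈ 4.2
phenoxide (PhO⁻): pKₐ(C₆H₅OH (phenol)) ≈ 10 — resonance into the ring helps, but still a poor LG
tert-butoxide ((CH₃)₃CO⁻): pKₐ(t-BuOH) ≈ 18
amide anion: pKₐ(NH₃) ≈ 38
The question asks for worst first, so the sequence is read in increasing leaving-group ability.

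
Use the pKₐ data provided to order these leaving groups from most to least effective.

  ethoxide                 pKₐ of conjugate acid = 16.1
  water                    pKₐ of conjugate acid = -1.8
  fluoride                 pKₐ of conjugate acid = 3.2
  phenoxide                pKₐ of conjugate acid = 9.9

water > fluoride > phenoxide > ethoxide

Lower conjugate-acid pKₐ ⇒ weaker base ⇒ better leaving group.
Sorting by the given values: water (-1.8), fluoride (3.2), phenoxide (9.9), ethoxide (16.1).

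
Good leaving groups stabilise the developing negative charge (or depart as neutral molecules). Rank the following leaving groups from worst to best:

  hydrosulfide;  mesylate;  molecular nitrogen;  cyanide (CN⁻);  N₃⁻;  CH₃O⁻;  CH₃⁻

molecular nitrogen: no meaningful conjugate acid; N₂ departs as an exceptionally stable neutral molecule
mesylate: pKₐ(CH₃SO₃H (MsOH)) ≈ -1.9
N₃⁻: pKₐ(HN₃) ≈ 4.7
hydrosulfide: pKₐ(H₂S) ≈ 7
cyanide (CN⁻): pKₐ(HCN) ≈ 9.2
CH₃O⁻: pKₐ(CH₃OH) ≈ 15.5
CH₃⁻: pKₐ(CH₄) ≈ 48
The question asks for worst first, so the sequence is read in increasing leaving-group ability.

CH₃⁻ < CH₃O⁻ < cyanide (CN⁻) < hydrosulfide < N₃⁻ < mesylate < molecular nitrogen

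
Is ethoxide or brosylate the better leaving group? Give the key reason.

brosylate

brosylate is the better leaving group.
pKₐ(p-BrC₆H₄SO₃H) ≈ -2.8 versus pKₐ(CH₃CH₂OH) ≈ 16: brosylate is the much weaker base.
Arenesulfonate with a p-bromo substituent.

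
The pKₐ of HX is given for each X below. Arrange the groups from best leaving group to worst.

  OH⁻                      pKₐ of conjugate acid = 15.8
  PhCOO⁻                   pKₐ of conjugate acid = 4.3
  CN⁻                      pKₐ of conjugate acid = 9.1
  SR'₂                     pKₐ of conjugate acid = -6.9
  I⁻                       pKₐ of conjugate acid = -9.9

Lower conjugate-acid pKₐ ⇒ weaker base ⇒ better leaving group.
Sorting by the given values: I⁻ (-9.9), SR'₂ (-6.9), PhCOO⁻ (4.3), CN⁻ (9.1), OH⁻ (15.8).

I⁻ > SR'₂ > PhCOO⁻ > CN⁻ > OH⁻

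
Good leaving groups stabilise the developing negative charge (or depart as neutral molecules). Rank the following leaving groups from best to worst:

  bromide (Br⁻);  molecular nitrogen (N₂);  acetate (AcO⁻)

molecular nitrogen (N₂) > bromide (Br⁻) > acetate (AcO⁻)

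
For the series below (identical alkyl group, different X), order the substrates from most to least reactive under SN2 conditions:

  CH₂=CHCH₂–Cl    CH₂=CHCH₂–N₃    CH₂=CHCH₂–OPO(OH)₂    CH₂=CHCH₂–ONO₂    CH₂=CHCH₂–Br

With the same alkyl group throughout, only the leaving group differentiates the rates.
The more stable X⁻ (or X) is on its own — i.e. the weaker a base it is — the better a leaving group it makes.
CH₂=CHCH₂–Br loses Br⁻: pKₐ(HBr) ≈ -9
CH₂=CHCH₂–Cl loses Cl⁻: pKₐ(HCl) ≈ -7
CH₂=CHCH₂–ONO₂ loses NO₃⁻: pKₐ(HNO₃) ≈ -1.3
CH₂=CHCH₂–OPO(OH)₂ loses H₂PO₄⁻: pKₐ(H₃PO₄) ≈ 2.1
CH₂=CHCH₂–N₃ loses N₃⁻: pKₐ(HN₃) ≈ 4.7

CH₂=CHCH₂–Br > CH₂=CHCH₂–Cl > CH₂=CHCH₂–ONO₂ > CH₂=CHCH₂–OPO(OH)₂ > CH₂=CHCH₂–N₃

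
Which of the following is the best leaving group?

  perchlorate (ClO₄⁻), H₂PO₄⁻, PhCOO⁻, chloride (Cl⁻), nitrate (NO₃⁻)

The more stable X⁻ (or X) is on its own — i.e. the weaker a base it is — the better a leaving group it makes.
perchlorate (ClO₄⁻): pKₐ(HClO₄) ≈ -10
chloride (Cl⁻): pKₐ(HCl) ≈ -7
nitrate (NO₃⁻): pKₐ(HNO₃) ≈ -1.3
H₂PO₄⁻: pKₐ(H₃PO₄) ≈ 2.1
PhCOO⁻: pKₐ(C₆H₅COOH) ≈ 4.2

perchlorate (ClO₄⁻)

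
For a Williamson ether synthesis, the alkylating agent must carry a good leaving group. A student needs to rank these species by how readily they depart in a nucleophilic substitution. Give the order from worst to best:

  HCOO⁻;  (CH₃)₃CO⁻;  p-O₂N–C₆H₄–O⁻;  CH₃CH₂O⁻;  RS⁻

Rank by basicity of the departing species: weakest base leaves most easily.
HCOO⁻: pKₐ(HCOOH) ≈ 3.8 — resonance-stabilised carboxylate
p-O₂N–C₆H₄–O⁻: pKₐ(p-nitrophenol) ≈ 7.2
RS⁻: pKₐ(RSH (a thiol)) ≈ 10.5 — moderately basic; rarely leaves without activation
CH₃CH₂O⁻: pKₐ(CH₃CH₂OH) ≈ 16
(CH₃)₃CO⁻: pKₐ(t-BuOH) ≈ 18
Listed from poorest to best leaving group as asked.

(CH₃)₃CO⁻ < CH₃CH₂O⁻ < RS⁻ < p-O₂N–C₆H₄–O⁻ < HCOO⁻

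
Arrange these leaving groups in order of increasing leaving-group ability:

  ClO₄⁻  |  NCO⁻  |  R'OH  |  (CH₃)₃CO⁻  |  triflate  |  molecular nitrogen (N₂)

(CH₃)₃CO⁻ < NCO⁻ < R'OH < ClO₄⁻ < triflate < molecular nitrogen (N₂)

Rank by basicity of the departing species: weakest base leaves most easily.
molecular nitrogen (N₂): no meaningful conjugate acid; N₂ departs as an exceptionally stable neutral molecule
triflate: pKₐ(CF₃SO₃H (triflic acid)) ≈ -14
ClO₄⁻: pKₐ(HClO₄) ≈ -10
R'OH: pKₐ(R'OH₂⁺) ≈ -2.4
NCO⁻: pKₐ(HOCN) ≈ 3.5 — resonance between N and O
(CH₃)₃CO⁻: pKₐ(t-BuOH) ≈ 18 — bulky, strongly basic alkoxide
Reversing gives the worst-to-best order requested.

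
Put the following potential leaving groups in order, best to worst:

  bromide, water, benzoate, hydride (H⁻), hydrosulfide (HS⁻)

bromide > water > benzoate > hydrosulfide (HS⁻) > hydride (H⁻)

Leaving-group ability tracks the stability of the departed species; conjugate-acid pKₐ is the usual yardstick (lower pKₐ → better LG).
bromide: pKₐ(HBr) ≈ -9
water: pKₐ(H₃O⁺) ≈ -1.7 — neutral; leaves from a protonated alcohol (R–OH₂⁺)
benzoate: pKₐ(C₆H₅COOH) ≈ 4.2
hydrosulfide (HS⁻): pKₐ(H₂S) ≈ 7
hydride (H⁻): pKₐ(H₂) ≈ 36 — extremely strong base; leaves only in special hydride-transfer contexts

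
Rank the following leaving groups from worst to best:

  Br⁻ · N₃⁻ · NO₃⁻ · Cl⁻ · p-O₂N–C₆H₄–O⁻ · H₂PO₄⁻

A good leaving group is a weak base: the lower the pKₐ of its conjugate acid, the more readily it departs.
Br⁻: pKₐ(HBr) ≈ -9 — weak base; good leaving group
Cl⁻: pKₐ(HCl) ≈ -7 — moderately weak base
NO₃⁻: pKₐ(HNO₃) ≈ -1.3
H₂PO₄⁻: pKₐ(H₃PO₄) ≈ 2.1 — moderate base; biological leaving group after further activation
N₃⁻: pKₐ(HN₃) ≈ 4.7 — linear, resonance-stabilised
p-O₂N–C₆H₄–O⁻: pKₐ(p-nitrophenol) ≈ 7.2 — nitro group delocalises the charge; the classic chromogenic LG
Reversing gives the worst-to-best order requested.

p-O₂N–C₆H₄–O⁻ < N₃⁻ < H₂PO₄⁻ < NO₃⁻ < Cl⁻ < Br⁻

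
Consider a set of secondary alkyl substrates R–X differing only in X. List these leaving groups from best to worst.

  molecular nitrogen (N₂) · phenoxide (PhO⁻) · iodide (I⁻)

molecular nitrogen (N₂): no meaningful conjugate acid; N₂ departs as an exceptionally stable neutral molecule
iodide (I⁻): pKₐ(HI) ≈ -10
phenoxide (PhO⁻): pKₐ(C₆H₅OH (phenol)) ≈ 10

molecular nitrogen (N₂) > iodide (I⁻) > phenoxide (PhO⁻)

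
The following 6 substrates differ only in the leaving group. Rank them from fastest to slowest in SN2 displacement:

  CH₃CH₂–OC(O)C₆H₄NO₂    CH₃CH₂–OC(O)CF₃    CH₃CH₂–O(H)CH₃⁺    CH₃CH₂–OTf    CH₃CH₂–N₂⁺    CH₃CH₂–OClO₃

CH₃CH₂–N₂⁺ > CH₃CH₂–OTf > CH₃CH₂–OClO₃ > CH₃CH₂–O(H)CH₃⁺ > CH₃CH₂–OC(O)CF₃ > CH₃CH₂–OC(O)C₆H₄NO₂

With the same alkyl group throughout, only the leaving group differentiates the rates.
Leaving-group ability tracks the stability of the departed species; conjugate-acid pKₐ is the usual yardstick (lower pKₐ → better LG).
CH₃CH₂–N₂⁺ loses N₂: no meaningful conjugate acid; N₂ departs as an exceptionally stable neutral molecule
CH₃CH₂–OTf loses OTf⁻: pKₐ(CF₃SO₃H (triflic acid)) ≈ -14
CH₃CH₂–OClO₃ loses ClO₄⁻: pKₐ(HClO₄) ≈ -10
CH₃CH₂–O(H)CH₃⁺ loses R'OH: pKₐ(R'OH₂⁺) ≈ -2.4
CH₃CH₂–OC(O)CF₃ loses CF₃COO⁻: pKₐ(CF₃COOH) ≈ 0.2
CH₃CH₂–OC(O)C₆H₄NO₂ loses p-O₂N–C₆H₄–COO⁻: pKₐ(p-nitrobenzoic acid) ≈ 3.4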